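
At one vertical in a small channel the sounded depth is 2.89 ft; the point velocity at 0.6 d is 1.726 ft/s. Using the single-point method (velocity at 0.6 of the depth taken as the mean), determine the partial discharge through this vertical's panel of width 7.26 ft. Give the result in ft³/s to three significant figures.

v̄ = v₀.₆ = 1.726 ft/s
q = v̄ × d × w = 1.726 × 2.89 × 7.26 = 36.21 ft³/s

36.2 ft³/s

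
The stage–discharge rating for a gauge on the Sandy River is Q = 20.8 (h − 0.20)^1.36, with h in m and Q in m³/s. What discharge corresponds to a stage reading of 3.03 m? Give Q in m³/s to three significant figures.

Q = 20.8 × (3.03 − 0.20)^1.36 = 20.8 × 2.83^1.36 = 85.60 m³/s

85.6 m³/s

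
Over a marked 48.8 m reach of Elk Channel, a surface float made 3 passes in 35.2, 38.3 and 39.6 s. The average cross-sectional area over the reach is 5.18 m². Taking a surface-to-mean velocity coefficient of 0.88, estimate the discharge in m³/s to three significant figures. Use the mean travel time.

5.90 m³/s

t̄ = (35.2 + 38.3 + 39.6) / 3 = 37.7 s
v_surface = L / t̄ = 48.8 / 37.7 = 1.294 m/s
v_mean = 0.88 × 1.294 = 1.139 m/s
Q = A × v_mean = 5.18 × 1.139 = 5.901 m³/s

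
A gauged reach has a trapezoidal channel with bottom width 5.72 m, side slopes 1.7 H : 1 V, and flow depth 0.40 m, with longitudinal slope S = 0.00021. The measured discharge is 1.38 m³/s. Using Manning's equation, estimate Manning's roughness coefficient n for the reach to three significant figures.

A = (b + z·y)·y = (5.72 + 1.7×0.40)×0.40 = 2.560 m²
P = b + 2y√(1+z²) = 5.72 + 2×0.40×√(1+1.7²) = 7.298 m
R = A/P = 2.560/7.298 = 0.3508 m
n = (1/Q)·A·R^(2/3)·S^(1/2) = (1/1.38) × 2.560 × 0.4974 × 0.01449 = 0.01337

0.0134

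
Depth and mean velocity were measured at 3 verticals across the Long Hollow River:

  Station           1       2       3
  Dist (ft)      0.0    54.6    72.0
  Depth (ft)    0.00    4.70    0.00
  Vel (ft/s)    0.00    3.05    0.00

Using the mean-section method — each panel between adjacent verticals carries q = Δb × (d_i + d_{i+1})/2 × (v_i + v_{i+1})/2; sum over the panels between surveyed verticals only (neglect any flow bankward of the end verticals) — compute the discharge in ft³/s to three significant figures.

Panel 1-2: Δb = 54.6 ft, d̄ = (0.00+4.70)/2 = 2.35, v̄ = (0.00+3.05)/2 = 1.525 → q = 54.6×2.35×1.525 = 195.7 ft³/s
Panel 2-3: Δb = 17.4 ft, d̄ = (4.70+0.00)/2 = 2.35, v̄ = (3.05+0.00)/2 = 1.525 → q = 17.4×2.35×1.525 = 62.36 ft³/s
Q = Σ q = 258.0 ft³/s

258 ft³/s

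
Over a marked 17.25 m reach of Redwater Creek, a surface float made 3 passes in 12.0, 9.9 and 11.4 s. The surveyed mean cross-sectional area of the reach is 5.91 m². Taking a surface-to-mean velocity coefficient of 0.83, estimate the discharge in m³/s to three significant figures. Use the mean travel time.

t̄ = (12.0 + 9.9 + 11.4) / 3 = 11.1 s
v_surface = L / t̄ = 17.25 / 11.1 = 1.554 m/s
v_mean = 0.83 × 1.554 = 1.290 m/s
Q = A × v_mean = 5.91 × 1.290 = 7.623 m³/s

7.62 m³/s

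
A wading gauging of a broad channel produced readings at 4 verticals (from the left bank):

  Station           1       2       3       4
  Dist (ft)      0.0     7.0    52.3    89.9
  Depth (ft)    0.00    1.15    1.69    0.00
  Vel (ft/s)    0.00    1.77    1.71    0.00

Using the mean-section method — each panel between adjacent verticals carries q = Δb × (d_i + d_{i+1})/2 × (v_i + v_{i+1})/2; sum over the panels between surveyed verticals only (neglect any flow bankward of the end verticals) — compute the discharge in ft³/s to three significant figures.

Panel 1-2: Δb = 7 ft, d̄ = (0.00+1.15)/2 = 0.575, v̄ = (0.00+1.77)/2 = 0.885 → q = 7×0.575×0.885 = 3.562 ft³/s
Panel 2-3: Δb = 45.3 ft, d̄ = (1.15+1.69)/2 = 1.42, v̄ = (1.77+1.71)/2 = 1.74 → q = 45.3×1.42×1.74 = 111.9 ft³/s
Panel 3-4: Δb = 37.6 ft, d̄ = (1.69+0.00)/2 = 0.845, v̄ = (1.71+0.00)/2 = 0.855 → q = 37.6×0.845×0.855 = 27.17 ft³/s
Q = Σ q = 142.7 ft³/s

143 ft³/s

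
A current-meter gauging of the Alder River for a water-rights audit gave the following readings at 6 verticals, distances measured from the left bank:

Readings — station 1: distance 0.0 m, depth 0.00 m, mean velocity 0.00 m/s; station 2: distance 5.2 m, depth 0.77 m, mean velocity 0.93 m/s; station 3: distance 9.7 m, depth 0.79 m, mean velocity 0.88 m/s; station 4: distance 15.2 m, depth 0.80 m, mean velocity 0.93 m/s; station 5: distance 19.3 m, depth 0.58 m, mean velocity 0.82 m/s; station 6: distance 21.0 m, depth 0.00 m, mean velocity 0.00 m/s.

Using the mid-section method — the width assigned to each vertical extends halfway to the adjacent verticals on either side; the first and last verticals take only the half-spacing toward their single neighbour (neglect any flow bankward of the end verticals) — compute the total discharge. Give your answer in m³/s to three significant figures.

11.9 m³/s

w_2 = (9.7 − 0.0)/2 = 4.85 m; q_2 = 0.93 × 0.77 × 4.85 = 3.473 m³/s
w_3 = (15.2 − 5.2)/2 = 5 m; q_3 = 0.88 × 0.79 × 5 = 3.476 m³/s
w_4 = (19.3 − 9.7)/2 = 4.8 m; q_4 = 0.93 × 0.80 × 4.8 = 3.571 m³/s
w_5 = (21.0 − 15.2)/2 = 2.9 m; q_5 = 0.82 × 0.58 × 2.9 = 1.379 m³/s
Stations 1, 6 contribute zero (depth or velocity is 0).
Q = Σ qᵢ = 11.90 m³/s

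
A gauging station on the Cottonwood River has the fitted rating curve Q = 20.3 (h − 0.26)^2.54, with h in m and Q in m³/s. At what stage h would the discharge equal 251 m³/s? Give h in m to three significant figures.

2.95 m

h − h₀ = (Q/C)^(1/b) = (251/20.3)^(1/2.54) = 2.691 m
h = 0.26 + 2.691 = 2.951 m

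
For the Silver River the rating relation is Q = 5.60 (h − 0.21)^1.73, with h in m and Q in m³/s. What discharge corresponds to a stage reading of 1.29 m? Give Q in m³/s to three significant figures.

6.40 m³/s

Q = 5.60 × (1.29 − 0.21)^1.73 = 5.60 × 1.08^1.73 = 6.398 m³/s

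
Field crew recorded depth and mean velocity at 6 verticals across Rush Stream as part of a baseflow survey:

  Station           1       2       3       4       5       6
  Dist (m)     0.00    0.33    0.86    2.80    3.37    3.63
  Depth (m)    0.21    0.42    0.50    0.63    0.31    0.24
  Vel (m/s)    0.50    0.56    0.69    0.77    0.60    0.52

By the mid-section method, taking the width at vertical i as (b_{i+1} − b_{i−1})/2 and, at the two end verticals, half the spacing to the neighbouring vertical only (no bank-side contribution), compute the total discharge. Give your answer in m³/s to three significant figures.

1.25 m³/s

w_1 = (0.33 − 0.00)/2 = 0.165 m; q_1 = 0.50 × 0.21 × 0.165 = 0.01733 m³/s
w_2 = (0.86 − 0.00)/2 = 0.43 m; q_2 = 0.56 × 0.42 × 0.43 = 0.1011 m³/s
w_3 = (2.80 − 0.33)/2 = 1.235 m; q_3 = 0.69 × 0.50 × 1.235 = 0.4261 m³/s
w_4 = (3.37 − 0.86)/2 = 1.255 m; q_4 = 0.77 × 0.63 × 1.255 = 0.6088 m³/s
w_5 = (3.63 − 2.80)/2 = 0.415 m; q_5 = 0.60 × 0.31 × 0.415 = 0.07719 m³/s
w_6 = (3.63 − 3.37)/2 = 0.13 m; q_6 = 0.52 × 0.24 × 0.13 = 0.01622 m³/s
Q = Σ qᵢ = 1.247 m³/s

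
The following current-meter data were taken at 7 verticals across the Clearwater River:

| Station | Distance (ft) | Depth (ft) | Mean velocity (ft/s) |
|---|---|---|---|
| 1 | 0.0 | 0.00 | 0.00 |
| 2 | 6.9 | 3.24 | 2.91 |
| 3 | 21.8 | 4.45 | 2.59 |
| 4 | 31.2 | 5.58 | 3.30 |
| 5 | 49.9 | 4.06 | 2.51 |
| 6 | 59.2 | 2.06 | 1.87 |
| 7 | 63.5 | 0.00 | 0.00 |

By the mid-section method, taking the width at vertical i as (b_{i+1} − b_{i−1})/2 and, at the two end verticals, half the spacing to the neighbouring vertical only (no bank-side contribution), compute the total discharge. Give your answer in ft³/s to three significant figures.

670 ft³/s

w_2 = (21.8 − 0.0)/2 = 10.9 ft; q_2 = 2.91 × 3.24 × 10.9 = 102.8 ft³/s
w_3 = (31.2 − 6.9)/2 = 12.15 ft; q_3 = 2.59 × 4.45 × 12.15 = 140.0 ft³/s
w_4 = (49.9 − 21.8)/2 = 14.05 ft; q_4 = 3.30 × 5.58 × 14.05 = 258.7 ft³/s
w_5 = (59.2 − 31.2)/2 = 14 ft; q_5 = 2.51 × 4.06 × 14 = 142.7 ft³/s
w_6 = (63.5 − 49.9)/2 = 6.8 ft; q_6 = 1.87 × 2.06 × 6.8 = 26.19 ft³/s
Stations 1, 7 contribute zero (depth or velocity is 0).
Q = Σ qᵢ = 670.4 ft³/s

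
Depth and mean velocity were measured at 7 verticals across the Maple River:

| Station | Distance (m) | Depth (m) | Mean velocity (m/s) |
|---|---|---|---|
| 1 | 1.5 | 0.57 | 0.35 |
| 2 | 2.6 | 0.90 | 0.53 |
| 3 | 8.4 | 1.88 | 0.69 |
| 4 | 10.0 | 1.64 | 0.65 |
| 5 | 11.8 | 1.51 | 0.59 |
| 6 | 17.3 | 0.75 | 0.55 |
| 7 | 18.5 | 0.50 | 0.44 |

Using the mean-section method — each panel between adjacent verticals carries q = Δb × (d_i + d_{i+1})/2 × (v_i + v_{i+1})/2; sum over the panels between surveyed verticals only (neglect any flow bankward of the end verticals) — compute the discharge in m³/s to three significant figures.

Panel 1-2: Δb = 1.1 m, d̄ = (0.57+0.90)/2 = 0.735, v̄ = (0.35+0.53)/2 = 0.44 → q = 1.1×0.735×0.44 = 0.3557 m³/s
Panel 2-3: Δb = 5.8 m, d̄ = (0.90+1.88)/2 = 1.39, v̄ = (0.53+0.69)/2 = 0.61 → q = 5.8×1.39×0.61 = 4.918 m³/s
Panel 3-4: Δb = 1.6 m, d̄ = (1.88+1.64)/2 = 1.76, v̄ = (0.69+0.65)/2 = 0.67 → q = 1.6×1.76×0.67 = 1.887 m³/s
Panel 4-5: Δb = 1.8 m, d̄ = (1.64+1.51)/2 = 1.575, v̄ = (0.65+0.59)/2 = 0.62 → q = 1.8×1.575×0.62 = 1.758 m³/s
Panel 5-6: Δb = 5.5 m, d̄ = (1.51+0.75)/2 = 1.13, v̄ = (0.59+0.55)/2 = 0.57 → q = 5.5×1.13×0.57 = 3.543 m³/s
Panel 6-7: Δb = 1.2 m, d̄ = (0.75+0.50)/2 = 0.625, v̄ = (0.55+0.44)/2 = 0.495 → q = 1.2×0.625×0.495 = 0.3713 m³/s
Q = Σ q = 12.83 m³/s

12.8 m³/s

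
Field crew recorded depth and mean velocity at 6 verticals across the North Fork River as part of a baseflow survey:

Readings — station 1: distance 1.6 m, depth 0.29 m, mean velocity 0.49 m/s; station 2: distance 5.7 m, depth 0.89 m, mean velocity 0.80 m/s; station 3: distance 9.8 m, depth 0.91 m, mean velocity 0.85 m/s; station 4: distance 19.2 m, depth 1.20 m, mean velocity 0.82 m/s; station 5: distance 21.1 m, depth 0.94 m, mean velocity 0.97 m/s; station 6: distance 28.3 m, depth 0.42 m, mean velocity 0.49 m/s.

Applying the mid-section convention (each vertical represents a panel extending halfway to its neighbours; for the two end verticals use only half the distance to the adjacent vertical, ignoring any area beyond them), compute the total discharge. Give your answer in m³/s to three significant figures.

18.9 m³/s

w_1 = (5.7 − 1.6)/2 = 2.05 m; q_1 = 0.49 × 0.29 × 2.05 = 0.2913 m³/s
w_2 = (9.8 − 1.6)/2 = 4.1 m; q_2 = 0.80 × 0.89 × 4.1 = 2.919 m³/s
w_3 = (19.2 − 5.7)/2 = 6.75 m; q_3 = 0.85 × 0.91 × 6.75 = 5.221 m³/s
w_4 = (21.1 − 9.8)/2 = 5.65 m; q_4 = 0.82 × 1.20 × 5.65 = 5.560 m³/s
w_5 = (28.3 − 19.2)/2 = 4.55 m; q_5 = 0.97 × 0.94 × 4.55 = 4.149 m³/s
w_6 = (28.3 − 21.1)/2 = 3.6 m; q_6 = 0.49 × 0.42 × 3.6 = 0.7409 m³/s
Q = Σ qᵢ = 18.88 m³/s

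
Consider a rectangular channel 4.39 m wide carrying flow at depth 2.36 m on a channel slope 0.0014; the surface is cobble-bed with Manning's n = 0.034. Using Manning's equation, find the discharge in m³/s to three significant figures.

A = b·y = 4.39 × 2.36 = 10.36 m²
P = b + 2y = 4.39 + 2×2.36 = 9.110 m
R = A/P = 10.36/9.110 = 1.137 m
Q = (1/n)·A·R^(2/3)·S^(1/2) = (1/0.034) × 10.36 × 1.137^(2/3) × 0.0014^(1/2) = 12.42 m³/s

12.4 m³/s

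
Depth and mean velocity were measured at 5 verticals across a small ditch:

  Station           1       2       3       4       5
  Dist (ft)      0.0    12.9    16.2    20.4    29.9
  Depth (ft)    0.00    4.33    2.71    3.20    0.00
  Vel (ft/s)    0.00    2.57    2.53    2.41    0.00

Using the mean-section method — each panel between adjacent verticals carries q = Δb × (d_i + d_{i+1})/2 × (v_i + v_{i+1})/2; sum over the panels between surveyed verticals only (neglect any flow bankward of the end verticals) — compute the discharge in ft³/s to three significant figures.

114 ft³/s

Panel 1-2: Δb = 12.9 ft, d̄ = (0.00+4.33)/2 = 2.165, v̄ = (0.00+2.57)/2 = 1.285 → q = 12.9×2.165×1.285 = 35.89 ft³/s
Panel 2-3: Δb = 3.3 ft, d̄ = (4.33+2.71)/2 = 3.52, v̄ = (2.57+2.53)/2 = 2.55 → q = 3.3×3.52×2.55 = 29.62 ft³/s
Panel 3-4: Δb = 4.2 ft, d̄ = (2.71+3.20)/2 = 2.955, v̄ = (2.53+2.41)/2 = 2.47 → q = 4.2×2.955×2.47 = 30.66 ft³/s
Panel 4-5: Δb = 9.5 ft, d̄ = (3.20+0.00)/2 = 1.6, v̄ = (2.41+0.00)/2 = 1.205 → q = 9.5×1.6×1.205 = 18.32 ft³/s
Q = Σ q = 114.5 ft³/s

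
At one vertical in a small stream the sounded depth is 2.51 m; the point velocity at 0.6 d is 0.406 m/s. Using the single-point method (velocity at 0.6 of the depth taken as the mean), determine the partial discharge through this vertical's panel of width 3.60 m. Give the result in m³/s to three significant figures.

3.67 m³/s

v̄ = v₀.₆ = 0.406 m/s
q = v̄ × d × w = 0.4060 × 2.51 × 3.60 = 3.669 m³/s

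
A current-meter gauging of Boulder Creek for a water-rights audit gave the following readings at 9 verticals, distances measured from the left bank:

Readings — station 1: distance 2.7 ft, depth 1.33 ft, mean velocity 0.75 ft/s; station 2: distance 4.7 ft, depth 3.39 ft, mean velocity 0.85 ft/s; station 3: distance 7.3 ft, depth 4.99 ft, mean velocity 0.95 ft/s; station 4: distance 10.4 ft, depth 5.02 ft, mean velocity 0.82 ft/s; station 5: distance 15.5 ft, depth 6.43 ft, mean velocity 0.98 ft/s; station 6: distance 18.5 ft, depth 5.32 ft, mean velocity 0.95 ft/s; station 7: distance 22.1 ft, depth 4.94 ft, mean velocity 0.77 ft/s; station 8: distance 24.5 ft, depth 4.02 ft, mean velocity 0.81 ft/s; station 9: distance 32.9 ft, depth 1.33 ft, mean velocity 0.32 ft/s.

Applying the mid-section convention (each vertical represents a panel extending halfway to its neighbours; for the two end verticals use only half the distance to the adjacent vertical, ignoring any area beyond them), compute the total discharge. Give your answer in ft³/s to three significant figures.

w_1 = (4.7 − 2.7)/2 = 1 ft; q_1 = 0.75 × 1.33 × 1 = 0.9975 ft³/s
w_2 = (7.3 − 2.7)/2 = 2.3 ft; q_2 = 0.85 × 3.39 × 2.3 = 6.627 ft³/s
w_3 = (10.4 − 4.7)/2 = 2.85 ft; q_3 = 0.95 × 4.99 × 2.85 = 13.51 ft³/s
w_4 = (15.5 − 7.3)/2 = 4.1 ft; q_4 = 0.82 × 5.02 × 4.1 = 16.88 ft³/s
w_5 = (18.5 − 10.4)/2 = 4.05 ft; q_5 = 0.98 × 6.43 × 4.05 = 25.52 ft³/s
w_6 = (22.1 − 15.5)/2 = 3.3 ft; q_6 = 0.95 × 5.32 × 3.3 = 16.68 ft³/s
w_7 = (24.5 − 18.5)/2 = 3 ft; q_7 = 0.77 × 4.94 × 3 = 11.41 ft³/s
w_8 = (32.9 − 22.1)/2 = 5.4 ft; q_8 = 0.81 × 4.02 × 5.4 = 17.58 ft³/s
w_9 = (32.9 − 24.5)/2 = 4.2 ft; q_9 = 0.32 × 1.33 × 4.2 = 1.788 ft³/s
Q = Σ qᵢ = 111.0 ft³/s

111 ft³/s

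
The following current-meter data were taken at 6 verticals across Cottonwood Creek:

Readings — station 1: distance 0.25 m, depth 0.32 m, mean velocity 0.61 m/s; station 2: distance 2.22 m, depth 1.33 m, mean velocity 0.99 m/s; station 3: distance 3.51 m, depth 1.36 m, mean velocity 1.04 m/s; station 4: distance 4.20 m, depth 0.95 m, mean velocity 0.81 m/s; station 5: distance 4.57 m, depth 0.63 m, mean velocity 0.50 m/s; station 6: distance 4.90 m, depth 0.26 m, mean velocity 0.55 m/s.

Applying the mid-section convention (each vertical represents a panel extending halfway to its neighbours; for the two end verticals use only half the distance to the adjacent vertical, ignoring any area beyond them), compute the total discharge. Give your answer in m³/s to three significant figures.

w_1 = (2.22 − 0.25)/2 = 0.985 m; q_1 = 0.61 × 0.32 × 0.985 = 0.1923 m³/s
w_2 = (3.51 − 0.25)/2 = 1.63 m; q_2 = 0.99 × 1.33 × 1.63 = 2.146 m³/s
w_3 = (4.20 − 2.22)/2 = 0.99 m; q_3 = 1.04 × 1.36 × 0.99 = 1.400 m³/s
w_4 = (4.57 − 3.51)/2 = 0.53 m; q_4 = 0.81 × 0.95 × 0.53 = 0.4078 m³/s
w_5 = (4.90 − 4.20)/2 = 0.35 m; q_5 = 0.50 × 0.63 × 0.35 = 0.1103 m³/s
w_6 = (4.90 − 4.57)/2 = 0.165 m; q_6 = 0.55 × 0.26 × 0.165 = 0.02360 m³/s
Q = Σ qᵢ = 4.280 m³/s

4.28 m³/s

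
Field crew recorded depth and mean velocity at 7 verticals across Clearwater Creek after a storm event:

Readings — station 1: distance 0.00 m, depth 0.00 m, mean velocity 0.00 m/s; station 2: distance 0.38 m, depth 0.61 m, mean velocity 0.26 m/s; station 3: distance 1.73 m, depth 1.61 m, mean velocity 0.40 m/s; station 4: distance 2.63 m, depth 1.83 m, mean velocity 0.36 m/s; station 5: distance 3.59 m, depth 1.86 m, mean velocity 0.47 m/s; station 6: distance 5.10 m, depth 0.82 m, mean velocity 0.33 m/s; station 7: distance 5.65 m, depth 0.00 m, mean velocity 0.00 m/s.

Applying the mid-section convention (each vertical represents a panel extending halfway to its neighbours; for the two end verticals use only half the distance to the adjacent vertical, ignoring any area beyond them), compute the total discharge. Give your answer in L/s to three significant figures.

2830 L/s

w_2 = (1.73 − 0.00)/2 = 0.865 m; q_2 = 0.26 × 0.61 × 0.865 = 0.1372 m³/s
w_3 = (2.63 − 0.38)/2 = 1.125 m; q_3 = 0.40 × 1.61 × 1.125 = 0.7245 m³/s
w_4 = (3.59 − 1.73)/2 = 0.93 m; q_4 = 0.36 × 1.83 × 0.93 = 0.6127 m³/s
w_5 = (5.10 − 2.63)/2 = 1.235 m; q_5 = 0.47 × 1.86 × 1.235 = 1.080 m³/s
w_6 = (5.65 − 3.59)/2 = 1.03 m; q_6 = 0.33 × 0.82 × 1.03 = 0.2787 m³/s
Stations 1, 7 contribute zero (depth or velocity is 0).
Q = Σ qᵢ = 2.833 m³/s
= 2.833 × 1000 = 2833 L/s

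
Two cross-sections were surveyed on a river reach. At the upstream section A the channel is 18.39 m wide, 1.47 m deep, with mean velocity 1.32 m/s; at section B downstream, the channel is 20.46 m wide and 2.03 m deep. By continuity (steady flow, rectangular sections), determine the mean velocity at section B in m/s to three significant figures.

Q = A₁V₁ = (18.39×1.47) × 1.32 = 35.68 m³/s
A₂ = 20.46 × 2.03 = 41.53 m²
V₂ = Q/A₂ = 35.68/41.53 = 0.8592 m/s

0.859 m/s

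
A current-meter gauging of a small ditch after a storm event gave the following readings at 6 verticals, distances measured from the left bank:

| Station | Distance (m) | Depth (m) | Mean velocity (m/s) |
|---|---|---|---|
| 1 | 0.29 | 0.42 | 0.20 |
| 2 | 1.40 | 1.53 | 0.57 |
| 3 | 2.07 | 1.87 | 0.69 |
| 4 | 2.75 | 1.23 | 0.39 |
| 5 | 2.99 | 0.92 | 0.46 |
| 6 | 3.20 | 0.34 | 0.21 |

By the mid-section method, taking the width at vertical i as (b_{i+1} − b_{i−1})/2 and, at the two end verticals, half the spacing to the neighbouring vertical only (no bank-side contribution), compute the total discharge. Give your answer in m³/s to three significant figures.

w_1 = (1.40 − 0.29)/2 = 0.555 m; q_1 = 0.20 × 0.42 × 0.555 = 0.04662 m³/s
w_2 = (2.07 − 0.29)/2 = 0.89 m; q_2 = 0.57 × 1.53 × 0.89 = 0.7762 m³/s
w_3 = (2.75 − 1.40)/2 = 0.675 m; q_3 = 0.69 × 1.87 × 0.675 = 0.8710 m³/s
w_4 = (2.99 − 2.07)/2 = 0.46 m; q_4 = 0.39 × 1.23 × 0.46 = 0.2207 m³/s
w_5 = (3.20 − 2.75)/2 = 0.225 m; q_5 = 0.46 × 0.92 × 0.225 = 0.09522 m³/s
w_6 = (3.20 − 2.99)/2 = 0.105 m; q_6 = 0.21 × 0.34 × 0.105 = 0.007497 m³/s
Q = Σ qᵢ = 2.017 m³/s

2.02 m³/s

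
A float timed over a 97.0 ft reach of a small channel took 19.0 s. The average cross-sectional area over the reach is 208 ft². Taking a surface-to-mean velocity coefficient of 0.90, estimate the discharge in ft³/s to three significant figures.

v_surface = L / t̄ = 97.0 / 19 = 5.105 ft/s
v_mean = 0.90 × 5.105 = 4.595 ft/s
Q = A × v_mean = 208 × 4.595 = 955.7 ft³/s

956 ft³/s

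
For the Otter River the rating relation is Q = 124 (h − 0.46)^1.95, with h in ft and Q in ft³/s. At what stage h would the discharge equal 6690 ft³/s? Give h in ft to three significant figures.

8.19 ft

h − h₀ = (Q/C)^(1/b) = (6690/124)^(1/1.95) = 7.730 ft
h = 0.46 + 7.730 = 8.190 ft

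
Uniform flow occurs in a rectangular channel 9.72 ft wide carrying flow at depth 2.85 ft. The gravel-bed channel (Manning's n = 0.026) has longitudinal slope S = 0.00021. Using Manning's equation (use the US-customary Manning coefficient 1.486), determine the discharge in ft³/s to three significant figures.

33.9 ft³/s

A = b·y = 9.72 × 2.85 = 27.70 ft²
P = b + 2y = 9.72 + 2×2.85 = 15.42 ft
R = A/P = 27.70/15.42 = 1.796 ft
Q = (1.486/n)·A·R^(2/3)·S^(1/2) = (1.486/0.026) × 27.70 × 1.796^(2/3) × 0.00021^(1/2) = 33.91 ft³/s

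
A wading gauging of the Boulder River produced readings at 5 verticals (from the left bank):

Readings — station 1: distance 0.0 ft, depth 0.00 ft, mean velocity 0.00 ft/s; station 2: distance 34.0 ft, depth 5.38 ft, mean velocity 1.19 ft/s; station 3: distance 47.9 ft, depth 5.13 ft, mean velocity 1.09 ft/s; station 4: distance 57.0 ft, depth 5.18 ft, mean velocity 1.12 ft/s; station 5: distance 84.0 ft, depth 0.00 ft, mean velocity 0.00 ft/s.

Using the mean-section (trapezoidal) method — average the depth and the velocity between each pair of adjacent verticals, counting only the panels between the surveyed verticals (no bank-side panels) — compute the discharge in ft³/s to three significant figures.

229 ft³/s

Panel 1-2: Δb = 34 ft, d̄ = (0.00+5.38)/2 = 2.69, v̄ = (0.00+1.19)/2 = 0.595 → q = 34×2.69×0.595 = 54.42 ft³/s
Panel 2-3: Δb = 13.9 ft, d̄ = (5.38+5.13)/2 = 5.255, v̄ = (1.19+1.09)/2 = 1.14 → q = 13.9×5.255×1.14 = 83.27 ft³/s
Panel 3-4: Δb = 9.1 ft, d̄ = (5.13+5.18)/2 = 5.155, v̄ = (1.09+1.12)/2 = 1.105 → q = 9.1×5.155×1.105 = 51.84 ft³/s
Panel 4-5: Δb = 27 ft, d̄ = (5.18+0.00)/2 = 2.59, v̄ = (1.12+0.00)/2 = 0.56 → q = 27×2.59×0.56 = 39.16 ft³/s
Q = Σ q = 228.7 ft³/s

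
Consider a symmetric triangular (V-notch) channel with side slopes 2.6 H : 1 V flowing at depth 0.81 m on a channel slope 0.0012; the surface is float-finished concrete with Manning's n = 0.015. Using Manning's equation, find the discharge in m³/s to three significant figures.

2.06 m³/s

A = z·y² = 2.6×0.81² = 1.706 m²
P = 2y√(1+z²) = 2×0.81×√(1+2.6²) = 4.513 m
R = A/P = 1.706/4.513 = 0.3780 m
Q = (1/n)·A·R^(2/3)·S^(1/2) = (1/0.015) × 1.706 × 0.3780^(2/3) × 0.0012^(1/2) = 2.060 m³/s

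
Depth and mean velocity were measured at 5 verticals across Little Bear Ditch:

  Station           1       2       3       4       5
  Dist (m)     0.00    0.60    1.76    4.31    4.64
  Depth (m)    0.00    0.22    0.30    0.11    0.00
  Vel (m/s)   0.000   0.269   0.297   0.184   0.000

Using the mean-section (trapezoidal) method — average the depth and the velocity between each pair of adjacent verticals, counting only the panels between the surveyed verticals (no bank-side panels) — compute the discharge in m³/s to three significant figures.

0.222 m³/s

Panel 1-2: Δb = 0.6 m, d̄ = (0.00+0.22)/2 = 0.11, v̄ = (0.000+0.269)/2 = 0.1345 → q = 0.6×0.11×0.1345 = 0.008877 m³/s
Panel 2-3: Δb = 1.16 m, d̄ = (0.22+0.30)/2 = 0.26, v̄ = (0.269+0.297)/2 = 0.283 → q = 1.16×0.26×0.283 = 0.08535 m³/s
Panel 3-4: Δb = 2.55 m, d̄ = (0.30+0.11)/2 = 0.205, v̄ = (0.297+0.184)/2 = 0.2405 → q = 2.55×0.205×0.2405 = 0.1257 m³/s
Panel 4-5: Δb = 0.33 m, d̄ = (0.11+0.00)/2 = 0.055, v̄ = (0.184+0.000)/2 = 0.092 → q = 0.33×0.055×0.092 = 0.001670 m³/s
Q = Σ q = 0.2216 m³/s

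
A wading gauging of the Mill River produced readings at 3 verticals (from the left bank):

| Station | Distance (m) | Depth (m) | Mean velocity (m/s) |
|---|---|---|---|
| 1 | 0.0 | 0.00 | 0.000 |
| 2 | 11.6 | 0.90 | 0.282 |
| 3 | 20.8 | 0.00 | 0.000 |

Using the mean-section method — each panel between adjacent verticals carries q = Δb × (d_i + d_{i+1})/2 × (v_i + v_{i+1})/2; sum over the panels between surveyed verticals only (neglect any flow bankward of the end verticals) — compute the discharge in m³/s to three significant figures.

Panel 1-2: Δb = 11.6 m, d̄ = (0.00+0.90)/2 = 0.45, v̄ = (0.000+0.282)/2 = 0.141 → q = 11.6×0.45×0.141 = 0.7360 m³/s
Panel 2-3: Δb = 9.2 m, d̄ = (0.90+0.00)/2 = 0.45, v̄ = (0.282+0.000)/2 = 0.141 → q = 9.2×0.45×0.141 = 0.5837 m³/s
Q = Σ q = 1.320 m³/s

1.32 m³/s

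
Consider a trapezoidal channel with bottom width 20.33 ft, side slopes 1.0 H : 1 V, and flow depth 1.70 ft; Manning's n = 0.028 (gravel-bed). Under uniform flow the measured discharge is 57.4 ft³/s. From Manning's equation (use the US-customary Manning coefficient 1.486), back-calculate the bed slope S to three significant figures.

0.000490

A = (b + z·y)·y = (20.33 + 1.0×1.70)×1.70 = 37.45 ft²
P = b + 2y√(1+z²) = 20.33 + 2×1.70×√(1+1.0²) = 25.14 ft
R = A/P = 37.45/25.14 = 1.490 ft
S = (Q·n / (1.486·A·R^(2/3)))² = (57.4×0.028 / (1.486×37.45×1.304))² = 0.0004902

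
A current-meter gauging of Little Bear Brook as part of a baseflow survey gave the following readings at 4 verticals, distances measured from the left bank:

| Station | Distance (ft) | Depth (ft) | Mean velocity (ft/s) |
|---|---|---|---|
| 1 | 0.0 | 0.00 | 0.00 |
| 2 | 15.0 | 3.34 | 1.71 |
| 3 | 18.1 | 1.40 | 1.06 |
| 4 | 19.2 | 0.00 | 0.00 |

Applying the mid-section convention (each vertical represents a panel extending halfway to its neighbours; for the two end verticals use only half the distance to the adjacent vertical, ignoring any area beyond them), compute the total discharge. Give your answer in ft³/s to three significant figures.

w_2 = (18.1 − 0.0)/2 = 9.05 ft; q_2 = 1.71 × 3.34 × 9.05 = 51.69 ft³/s
w_3 = (19.2 − 15.0)/2 = 2.1 ft; q_3 = 1.06 × 1.40 × 2.1 = 3.116 ft³/s
Stations 1, 4 contribute zero (depth or velocity is 0).
Q = Σ qᵢ = 54.80 ft³/s

54.8 ft³/s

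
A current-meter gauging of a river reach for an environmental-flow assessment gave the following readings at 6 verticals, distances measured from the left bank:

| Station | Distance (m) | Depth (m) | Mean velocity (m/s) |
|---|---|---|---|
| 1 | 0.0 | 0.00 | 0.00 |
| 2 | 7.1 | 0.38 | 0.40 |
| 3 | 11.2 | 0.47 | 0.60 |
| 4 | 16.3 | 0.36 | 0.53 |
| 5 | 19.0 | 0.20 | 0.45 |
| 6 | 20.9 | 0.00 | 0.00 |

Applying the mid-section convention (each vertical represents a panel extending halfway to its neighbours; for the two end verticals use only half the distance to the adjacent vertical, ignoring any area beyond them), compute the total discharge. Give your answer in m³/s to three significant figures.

w_2 = (11.2 − 0.0)/2 = 5.6 m; q_2 = 0.40 × 0.38 × 5.6 = 0.8512 m³/s
w_3 = (16.3 − 7.1)/2 = 4.6 m; q_3 = 0.60 × 0.47 × 4.6 = 1.297 m³/s
w_4 = (19.0 − 11.2)/2 = 3.9 m; q_4 = 0.53 × 0.36 × 3.9 = 0.7441 m³/s
w_5 = (20.9 − 16.3)/2 = 2.3 m; q_5 = 0.45 × 0.20 × 2.3 = 0.2070 m³/s
Stations 1, 6 contribute zero (depth or velocity is 0).
Q = Σ qᵢ = 3.100 m³/s

3.10 m³/s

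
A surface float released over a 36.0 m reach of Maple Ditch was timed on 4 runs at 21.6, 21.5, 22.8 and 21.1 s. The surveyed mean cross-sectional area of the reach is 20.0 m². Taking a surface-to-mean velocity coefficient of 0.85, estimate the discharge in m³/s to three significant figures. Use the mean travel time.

t̄ = (21.6 + 21.5 + 22.8 + 21.1) / 4 = 21.75 s
v_surface = L / t̄ = 36.0 / 21.75 = 1.655 m/s
v_mean = 0.85 × 1.655 = 1.407 m/s
Q = A × v_mean = 20.0 × 1.407 = 28.14 m³/s

28.1 m³/s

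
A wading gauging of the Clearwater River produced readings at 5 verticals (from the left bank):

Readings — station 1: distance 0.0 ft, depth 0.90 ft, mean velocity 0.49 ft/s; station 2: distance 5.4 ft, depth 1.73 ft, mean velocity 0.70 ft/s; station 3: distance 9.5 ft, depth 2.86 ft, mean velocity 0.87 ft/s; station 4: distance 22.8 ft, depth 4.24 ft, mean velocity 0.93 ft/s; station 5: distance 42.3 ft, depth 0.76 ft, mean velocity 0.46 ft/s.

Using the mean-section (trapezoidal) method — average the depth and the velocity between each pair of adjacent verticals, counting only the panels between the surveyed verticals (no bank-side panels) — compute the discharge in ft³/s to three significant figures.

88.0 ft³/s

Panel 1-2: Δb = 5.4 ft, d̄ = (0.90+1.73)/2 = 1.315, v̄ = (0.49+0.70)/2 = 0.595 → q = 5.4×1.315×0.595 = 4.225 ft³/s
Panel 2-3: Δb = 4.1 ft, d̄ = (1.73+2.86)/2 = 2.295, v̄ = (0.70+0.87)/2 = 0.785 → q = 4.1×2.295×0.785 = 7.386 ft³/s
Panel 3-4: Δb = 13.3 ft, d̄ = (2.86+4.24)/2 = 3.55, v̄ = (0.87+0.93)/2 = 0.9 → q = 13.3×3.55×0.9 = 42.49 ft³/s
Panel 4-5: Δb = 19.5 ft, d̄ = (4.24+0.76)/2 = 2.5, v̄ = (0.93+0.46)/2 = 0.695 → q = 19.5×2.5×0.695 = 33.88 ft³/s
Q = Σ q = 87.99 ft³/s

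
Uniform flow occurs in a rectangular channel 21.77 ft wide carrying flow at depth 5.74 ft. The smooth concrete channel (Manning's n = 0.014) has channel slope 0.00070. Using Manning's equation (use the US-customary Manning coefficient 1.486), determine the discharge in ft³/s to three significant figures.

A = b·y = 21.77 × 5.74 = 125.0 ft²
P = b + 2y = 21.77 + 2×5.74 = 33.25 ft
R = A/P = 125.0/33.25 = 3.758 ft
Q = (1.486/n)·A·R^(2/3)·S^(1/2) = (1.486/0.014) × 125.0 × 3.758^(2/3) × 0.00070^(1/2) = 848.3 ft³/s

848 ft³/s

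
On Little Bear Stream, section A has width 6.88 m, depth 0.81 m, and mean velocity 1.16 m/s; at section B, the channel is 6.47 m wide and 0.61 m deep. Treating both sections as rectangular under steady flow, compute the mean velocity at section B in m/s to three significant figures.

Q = A₁V₁ = (6.88×0.81) × 1.16 = 6.464 m³/s
A₂ = 6.47 × 0.61 = 3.947 m²
V₂ = Q/A₂ = 6.464/3.947 = 1.638 m/s

1.64 m/s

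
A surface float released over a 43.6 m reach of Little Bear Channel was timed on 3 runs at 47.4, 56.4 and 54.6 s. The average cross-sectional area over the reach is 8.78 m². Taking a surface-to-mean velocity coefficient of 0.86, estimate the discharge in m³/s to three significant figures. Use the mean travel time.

t̄ = (47.4 + 56.4 + 54.6) / 3 = 52.8 s
v_surface = L / t̄ = 43.6 / 52.8 = 0.8258 m/s
v_mean = 0.86 × 0.8258 = 0.7102 m/s
Q = A × v_mean = 8.78 × 0.7102 = 6.235 m³/s

6.24 m³/s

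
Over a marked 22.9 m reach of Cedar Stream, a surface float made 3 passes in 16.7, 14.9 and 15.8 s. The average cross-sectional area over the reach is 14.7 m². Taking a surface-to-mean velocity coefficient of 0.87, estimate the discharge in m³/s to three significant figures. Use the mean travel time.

18.5 m³/s

t̄ = (16.7 + 14.9 + 15.8) / 3 = 15.8 s
v_surface = L / t̄ = 22.9 / 15.8 = 1.449 m/s
v_mean = 0.87 × 1.449 = 1.261 m/s
Q = A × v_mean = 14.7 × 1.261 = 18.54 m³/s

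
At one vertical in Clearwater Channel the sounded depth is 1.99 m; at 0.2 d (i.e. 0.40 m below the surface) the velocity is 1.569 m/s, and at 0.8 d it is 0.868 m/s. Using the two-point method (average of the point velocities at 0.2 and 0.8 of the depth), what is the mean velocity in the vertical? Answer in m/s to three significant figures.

1.22 m/s

v̄ = (1.569 + 0.868) / 2 = 1.219 m/s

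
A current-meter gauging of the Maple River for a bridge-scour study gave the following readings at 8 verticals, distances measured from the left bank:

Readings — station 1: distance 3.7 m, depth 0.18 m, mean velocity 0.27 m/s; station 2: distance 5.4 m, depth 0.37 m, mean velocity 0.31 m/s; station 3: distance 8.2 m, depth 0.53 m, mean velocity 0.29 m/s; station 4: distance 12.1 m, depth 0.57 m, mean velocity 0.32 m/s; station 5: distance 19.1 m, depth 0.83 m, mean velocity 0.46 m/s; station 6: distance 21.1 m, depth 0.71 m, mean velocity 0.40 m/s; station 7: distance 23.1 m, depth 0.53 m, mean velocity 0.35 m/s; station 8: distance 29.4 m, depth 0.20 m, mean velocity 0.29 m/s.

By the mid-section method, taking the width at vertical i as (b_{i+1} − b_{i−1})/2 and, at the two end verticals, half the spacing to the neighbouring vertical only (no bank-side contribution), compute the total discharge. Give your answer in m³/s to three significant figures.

5.05 m³/s

w_1 = (5.4 − 3.7)/2 = 0.85 m; q_1 = 0.27 × 0.18 × 0.85 = 0.04131 m³/s
w_2 = (8.2 − 3.7)/2 = 2.25 m; q_2 = 0.31 × 0.37 × 2.25 = 0.2581 m³/s
w_3 = (12.1 − 5.4)/2 = 3.35 m; q_3 = 0.29 × 0.53 × 3.35 = 0.5149 m³/s
w_4 = (19.1 − 8.2)/2 = 5.45 m; q_4 = 0.32 × 0.57 × 5.45 = 0.9941 m³/s
w_5 = (21.1 − 12.1)/2 = 4.5 m; q_5 = 0.46 × 0.83 × 4.5 = 1.718 m³/s
w_6 = (23.1 − 19.1)/2 = 2 m; q_6 = 0.40 × 0.71 × 2 = 0.5680 m³/s
w_7 = (29.4 − 21.1)/2 = 4.15 m; q_7 = 0.35 × 0.53 × 4.15 = 0.7698 m³/s
w_8 = (29.4 − 23.1)/2 = 3.15 m; q_8 = 0.29 × 0.20 × 3.15 = 0.1827 m³/s
Q = Σ qᵢ = 5.047 m³/s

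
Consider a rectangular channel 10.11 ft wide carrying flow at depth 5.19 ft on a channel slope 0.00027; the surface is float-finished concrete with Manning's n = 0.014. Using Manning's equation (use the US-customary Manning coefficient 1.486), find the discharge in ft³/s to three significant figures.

171 ft³/s

A = b·y = 10.11 × 5.19 = 52.47 ft²
P = b + 2y = 10.11 + 2×5.19 = 20.49 ft
R = A/P = 52.47/20.49 = 2.561 ft
Q = (1.486/n)·A·R^(2/3)·S^(1/2) = (1.486/0.014) × 52.47 × 2.561^(2/3) × 0.00027^(1/2) = 171.3 ft³/s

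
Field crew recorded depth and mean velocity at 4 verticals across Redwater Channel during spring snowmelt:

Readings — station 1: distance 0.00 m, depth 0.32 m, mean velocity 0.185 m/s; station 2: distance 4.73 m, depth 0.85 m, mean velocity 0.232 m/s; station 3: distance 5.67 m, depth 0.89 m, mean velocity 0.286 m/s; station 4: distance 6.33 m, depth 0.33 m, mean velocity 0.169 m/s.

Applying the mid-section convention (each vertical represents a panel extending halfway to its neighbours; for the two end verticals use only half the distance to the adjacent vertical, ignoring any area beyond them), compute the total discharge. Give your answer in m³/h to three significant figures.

w_1 = (4.73 − 0.00)/2 = 2.365 m; q_1 = 0.185 × 0.32 × 2.365 = 0.1400 m³/s
w_2 = (5.67 − 0.00)/2 = 2.835 m; q_2 = 0.232 × 0.85 × 2.835 = 0.5591 m³/s
w_3 = (6.33 − 4.73)/2 = 0.8 m; q_3 = 0.286 × 0.89 × 0.8 = 0.2036 m³/s
w_4 = (6.33 − 5.67)/2 = 0.33 m; q_4 = 0.169 × 0.33 × 0.33 = 0.01840 m³/s
Q = Σ qᵢ = 0.9211 m³/s
= 0.9211 × 3600 = 3316 m³/h

3320 m³/h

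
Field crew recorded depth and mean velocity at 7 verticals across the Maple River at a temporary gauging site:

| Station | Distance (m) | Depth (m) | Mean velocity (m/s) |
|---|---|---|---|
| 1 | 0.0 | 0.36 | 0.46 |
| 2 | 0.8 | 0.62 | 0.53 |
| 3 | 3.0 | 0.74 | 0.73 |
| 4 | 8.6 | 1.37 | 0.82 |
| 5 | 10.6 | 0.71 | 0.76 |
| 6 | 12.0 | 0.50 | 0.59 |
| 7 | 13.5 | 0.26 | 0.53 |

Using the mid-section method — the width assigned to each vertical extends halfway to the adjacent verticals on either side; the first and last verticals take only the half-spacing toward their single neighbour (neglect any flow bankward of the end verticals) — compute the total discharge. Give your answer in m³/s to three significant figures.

w_1 = (0.8 − 0.0)/2 = 0.4 m; q_1 = 0.46 × 0.36 × 0.4 = 0.06624 m³/s
w_2 = (3.0 − 0.0)/2 = 1.5 m; q_2 = 0.53 × 0.62 × 1.5 = 0.4929 m³/s
w_3 = (8.6 − 0.8)/2 = 3.9 m; q_3 = 0.73 × 0.74 × 3.9 = 2.107 m³/s
w_4 = (10.6 − 3.0)/2 = 3.8 m; q_4 = 0.82 × 1.37 × 3.8 = 4.269 m³/s
w_5 = (12.0 − 8.6)/2 = 1.7 m; q_5 = 0.76 × 0.71 × 1.7 = 0.9173 m³/s
w_6 = (13.5 − 10.6)/2 = 1.45 m; q_6 = 0.59 × 0.50 × 1.45 = 0.4278 m³/s
w_7 = (13.5 − 12.0)/2 = 0.75 m; q_7 = 0.53 × 0.26 × 0.75 = 0.1034 m³/s
Q = Σ qᵢ = 8.383 m³/s

8.38 m³/s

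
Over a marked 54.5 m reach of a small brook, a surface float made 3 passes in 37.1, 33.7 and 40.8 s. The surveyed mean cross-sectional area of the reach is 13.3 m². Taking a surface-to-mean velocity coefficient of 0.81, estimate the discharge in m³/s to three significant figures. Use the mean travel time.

15.8 m³/s

t̄ = (37.1 + 33.7 + 40.8) / 3 = 37.2 s
v_surface = L / t̄ = 54.5 / 37.2 = 1.465 m/s
v_mean = 0.81 × 1.465 = 1.187 m/s
Q = A × v_mean = 13.3 × 1.187 = 15.78 m³/s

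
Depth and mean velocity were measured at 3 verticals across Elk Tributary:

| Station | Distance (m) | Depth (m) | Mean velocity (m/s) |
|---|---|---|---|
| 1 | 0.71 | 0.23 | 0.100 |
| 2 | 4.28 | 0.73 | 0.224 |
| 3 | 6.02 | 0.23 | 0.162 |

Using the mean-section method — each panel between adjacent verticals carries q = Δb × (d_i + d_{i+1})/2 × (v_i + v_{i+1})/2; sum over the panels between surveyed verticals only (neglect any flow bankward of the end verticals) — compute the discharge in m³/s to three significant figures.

0.439 m³/s

Panel 1-2: Δb = 3.57 m, d̄ = (0.23+0.73)/2 = 0.48, v̄ = (0.100+0.224)/2 = 0.162 → q = 3.57×0.48×0.162 = 0.2776 m³/s
Panel 2-3: Δb = 1.74 m, d̄ = (0.73+0.23)/2 = 0.48, v̄ = (0.224+0.162)/2 = 0.193 → q = 1.74×0.48×0.193 = 0.1612 m³/s
Q = Σ q = 0.4388 m³/s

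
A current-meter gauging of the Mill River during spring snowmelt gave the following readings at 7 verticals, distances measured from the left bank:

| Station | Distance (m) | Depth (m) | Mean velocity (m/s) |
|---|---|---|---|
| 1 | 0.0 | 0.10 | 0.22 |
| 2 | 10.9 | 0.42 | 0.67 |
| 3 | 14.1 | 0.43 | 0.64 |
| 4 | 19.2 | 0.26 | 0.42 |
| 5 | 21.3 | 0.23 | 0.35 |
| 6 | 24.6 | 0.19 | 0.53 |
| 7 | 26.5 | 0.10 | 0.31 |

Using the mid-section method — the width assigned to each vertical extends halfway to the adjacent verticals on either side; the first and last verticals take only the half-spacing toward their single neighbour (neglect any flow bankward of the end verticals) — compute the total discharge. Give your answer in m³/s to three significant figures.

w_1 = (10.9 − 0.0)/2 = 5.45 m; q_1 = 0.22 × 0.10 × 5.45 = 0.1199 m³/s
w_2 = (14.1 − 0.0)/2 = 7.05 m; q_2 = 0.67 × 0.42 × 7.05 = 1.984 m³/s
w_3 = (19.2 − 10.9)/2 = 4.15 m; q_3 = 0.64 × 0.43 × 4.15 = 1.142 m³/s
w_4 = (21.3 − 14.1)/2 = 3.6 m; q_4 = 0.42 × 0.26 × 3.6 = 0.3931 m³/s
w_5 = (24.6 − 19.2)/2 = 2.7 m; q_5 = 0.35 × 0.23 × 2.7 = 0.2174 m³/s
w_6 = (26.5 − 21.3)/2 = 2.6 m; q_6 = 0.53 × 0.19 × 2.6 = 0.2618 m³/s
w_7 = (26.5 − 24.6)/2 = 0.95 m; q_7 = 0.31 × 0.10 × 0.95 = 0.02945 m³/s
Q = Σ qᵢ = 4.148 m³/s

4.15 m³/s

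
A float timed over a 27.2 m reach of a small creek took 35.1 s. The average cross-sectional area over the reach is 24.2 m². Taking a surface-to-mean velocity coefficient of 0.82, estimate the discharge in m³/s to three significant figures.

15.4 m³/s

v_surface = L / t̄ = 27.2 / 35.1 = 0.7749 m/s
v_mean = 0.82 × 0.7749 = 0.6354 m/s
Q = A × v_mean = 24.2 × 0.6354 = 15.38 m³/s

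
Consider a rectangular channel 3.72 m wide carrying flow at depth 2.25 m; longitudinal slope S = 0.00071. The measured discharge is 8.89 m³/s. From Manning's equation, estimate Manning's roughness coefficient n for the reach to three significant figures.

A = b·y = 3.72 × 2.25 = 8.370 m²
P = b + 2y = 3.72 + 2×2.25 = 8.220 m
R = A/P = 8.370/8.220 = 1.018 m
n = (1/Q)·A·R^(2/3)·S^(1/2) = (1/8.89) × 8.370 × 1.012 × 0.02665 = 0.02539

0.0254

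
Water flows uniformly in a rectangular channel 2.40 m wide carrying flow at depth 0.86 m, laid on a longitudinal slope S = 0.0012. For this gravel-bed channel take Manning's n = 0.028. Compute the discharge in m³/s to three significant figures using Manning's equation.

1.61 m³/s

A = b·y = 2.40 × 0.86 = 2.064 m²
P = b + 2y = 2.40 + 2×0.86 = 4.120 m
R = A/P = 2.064/4.120 = 0.5010 m
Q = (1/n)·A·R^(2/3)·S^(1/2) = (1/0.028) × 2.064 × 0.5010^(2/3) × 0.0012^(1/2) = 1.611 m³/s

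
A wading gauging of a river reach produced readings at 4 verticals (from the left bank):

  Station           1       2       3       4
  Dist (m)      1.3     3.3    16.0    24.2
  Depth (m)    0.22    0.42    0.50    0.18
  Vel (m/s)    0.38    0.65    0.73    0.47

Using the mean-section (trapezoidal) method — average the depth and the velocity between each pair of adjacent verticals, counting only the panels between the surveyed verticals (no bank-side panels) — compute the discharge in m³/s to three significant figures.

Panel 1-2: Δb = 2 m, d̄ = (0.22+0.42)/2 = 0.32, v̄ = (0.38+0.65)/2 = 0.515 → q = 2×0.32×0.515 = 0.3296 m³/s
Panel 2-3: Δb = 12.7 m, d̄ = (0.42+0.50)/2 = 0.46, v̄ = (0.65+0.73)/2 = 0.69 → q = 12.7×0.46×0.69 = 4.031 m³/s
Panel 3-4: Δb = 8.2 m, d̄ = (0.50+0.18)/2 = 0.34, v̄ = (0.73+0.47)/2 = 0.6 → q = 8.2×0.34×0.6 = 1.673 m³/s
Q = Σ q = 6.033 m³/s

6.03 m³/s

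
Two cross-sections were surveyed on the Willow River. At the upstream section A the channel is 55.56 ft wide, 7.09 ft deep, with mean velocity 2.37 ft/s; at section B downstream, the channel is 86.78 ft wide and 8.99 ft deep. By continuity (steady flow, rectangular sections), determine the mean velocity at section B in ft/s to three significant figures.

1.20 ft/s

Q = A₁V₁ = (55.56×7.09) × 2.37 = 933.6 ft³/s
A₂ = 86.78 × 8.99 = 780.2 ft²
V₂ = Q/A₂ = 933.6/780.2 = 1.197 ft/s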